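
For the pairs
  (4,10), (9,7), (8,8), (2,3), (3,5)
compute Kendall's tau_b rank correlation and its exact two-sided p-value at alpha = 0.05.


Step 1: Enumerate the 10 unordered pairs (i,j) with i<j and classify each by sign(x_j-x_i) * sign(y_j-y_i).
  (1,2):dx=+5,dy=-3->D; (1,3):dx=+4,dy=-2->D; (1,4):dx=-2,dy=-7->C; (1,5):dx=-1,dy=-5->C
  (2,3):dx=-1,dy=+1->D; (2,4):dx=-7,dy=-4->C; (2,5):dx=-6,dy=-2->C; (3,4):dx=-6,dy=-5->C
  (3,5):dx=-5,dy=-3->C; (4,5):dx=+1,dy=+2->C
Step 2: C = 7, D = 3, total pairs = 10.
Step 3: tau = (C - D)/(n(n-1)/2) = (7 - 3)/10 = 0.400000.
Step 4: Exact two-sided p-value (enumerate n! = 120 permutations of y under H0): p = 0.483333.
Step 5: alpha = 0.05. fail to reject H0.

tau_b = 0.4000 (C=7, D=3), p = 0.483333, fail to reject H0.


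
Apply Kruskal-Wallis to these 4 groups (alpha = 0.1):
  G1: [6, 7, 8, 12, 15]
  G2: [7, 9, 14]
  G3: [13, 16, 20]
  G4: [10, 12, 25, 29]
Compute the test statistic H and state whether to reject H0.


Step 1: Combine all N = 15 observations and assign midranks.
sorted (value, group, rank): (6,G1,1), (7,G1,2.5), (7,G2,2.5), (8,G1,4), (9,G2,5), (10,G4,6), (12,G1,7.5), (12,G4,7.5), (13,G3,9), (14,G2,10), (15,G1,11), (16,G3,12), (20,G3,13), (25,G4,14), (29,G4,15)
Step 2: Sum ranks within each group.
R_1 = 26 (n_1 = 5)
R_2 = 17.5 (n_2 = 3)
R_3 = 34 (n_3 = 3)
R_4 = 42.5 (n_4 = 4)
Step 3: H = 12/(N(N+1)) * sum(R_i^2/n_i) - 3(N+1)
     = 12/(15*16) * (26^2/5 + 17.5^2/3 + 34^2/3 + 42.5^2/4) - 3*16
     = 0.050000 * 1074.18 - 48
     = 5.708958.
Step 4: Ties present; correction factor C = 1 - 12/(15^3 - 15) = 0.996429. Corrected H = 5.708958 / 0.996429 = 5.729421.
Step 5: Under H0, H ~ chi^2(3); p-value = 0.125543.
Step 6: alpha = 0.1. fail to reject H0.

H = 5.7294, df = 3, p = 0.125543, fail to reject H0.


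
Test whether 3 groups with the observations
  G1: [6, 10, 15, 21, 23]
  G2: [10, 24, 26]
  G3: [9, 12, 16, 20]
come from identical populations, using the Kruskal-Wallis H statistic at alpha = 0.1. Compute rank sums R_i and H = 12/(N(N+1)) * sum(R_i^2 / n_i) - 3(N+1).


Step 1: Combine all N = 12 observations and assign midranks.
sorted (value, group, rank): (6,G1,1), (9,G3,2), (10,G1,3.5), (10,G2,3.5), (12,G3,5), (15,G1,6), (16,G3,7), (20,G3,8), (21,G1,9), (23,G1,10), (24,G2,11), (26,G2,12)
Step 2: Sum ranks within each group.
R_1 = 29.5 (n_1 = 5)
R_2 = 26.5 (n_2 = 3)
R_3 = 22 (n_3 = 4)
Step 3: H = 12/(N(N+1)) * sum(R_i^2/n_i) - 3(N+1)
     = 12/(12*13) * (29.5^2/5 + 26.5^2/3 + 22^2/4) - 3*13
     = 0.076923 * 529.133 - 39
     = 1.702564.
Step 4: Ties present; correction factor C = 1 - 6/(12^3 - 12) = 0.996503. Corrected H = 1.702564 / 0.996503 = 1.708538.
Step 5: Under H0, H ~ chi^2(2); p-value = 0.425594.
Step 6: alpha = 0.1. fail to reject H0.

H = 1.7085, df = 2, p = 0.425594, fail to reject H0.


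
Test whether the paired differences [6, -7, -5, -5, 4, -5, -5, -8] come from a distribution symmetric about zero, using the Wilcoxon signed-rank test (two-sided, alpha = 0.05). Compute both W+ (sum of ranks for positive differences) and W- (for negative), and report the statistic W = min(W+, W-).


Step 1: Drop any zero differences (none here) and take |d_i|.
|d| = [6, 7, 5, 5, 4, 5, 5, 8]
Step 2: Midrank |d_i| (ties get averaged ranks).
ranks: |6|->6, |7|->7, |5|->3.5, |5|->3.5, |4|->1, |5|->3.5, |5|->3.5, |8|->8
Step 3: Attach original signs; sum ranks with positive sign and with negative sign.
W+ = 6 + 1 = 7
W- = 7 + 3.5 + 3.5 + 3.5 + 3.5 + 8 = 29
(Check: W+ + W- = 36 should equal n(n+1)/2 = 36.)
Step 4: Test statistic W = min(W+, W-) = 7.
Step 5: Ties in |d|, so use the tie-corrected normal approximation.
        E[W] = n(n+1)/4 = 8*9/4 = 18.
        Tie groups: |d|=5 (t=4); sum(t^3 - t) = 60.
        Var[W] = n(n+1)(2n+1)/24 - sum(t^3-t)/48 = 1224/24 - 60/48 = 49.75.
        z = (W - E[W]) / sqrt(Var[W]) = (7 - 18) / 7.0534 = -1.5595.
        Two-sided p = 2*Phi(z) = 0.118869.
Step 6: alpha = 0.05. fail to reject H0.

W+ = 7, W- = 29, W = min = 7, p = 0.118869, fail to reject H0.


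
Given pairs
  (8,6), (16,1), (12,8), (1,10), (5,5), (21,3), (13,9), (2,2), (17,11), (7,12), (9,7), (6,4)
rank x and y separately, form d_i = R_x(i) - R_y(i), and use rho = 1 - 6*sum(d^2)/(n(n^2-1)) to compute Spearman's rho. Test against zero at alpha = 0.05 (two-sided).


Step 1: Rank x and y separately (midranks; no ties here).
rank(x): 8->6, 16->10, 12->8, 1->1, 5->3, 21->12, 13->9, 2->2, 17->11, 7->5, 9->7, 6->4
rank(y): 6->6, 1->1, 8->8, 10->10, 5->5, 3->3, 9->9, 2->2, 11->11, 12->12, 7->7, 4->4
Step 2: d_i = R_x(i) - R_y(i); compute d_i^2.
  (6-6)^2=0, (10-1)^2=81, (8-8)^2=0, (1-10)^2=81, (3-5)^2=4, (12-3)^2=81, (9-9)^2=0, (2-2)^2=0, (11-11)^2=0, (5-12)^2=49, (7-7)^2=0, (4-4)^2=0
sum(d^2) = 296.
Step 3: rho = 1 - 6*296 / (12*(12^2 - 1)) = 1 - 1776/1716 = -0.034965.
Step 4: Under H0, t = rho * sqrt((n-2)/(1-rho^2)) = -0.1106 ~ t(10).
Step 5: Two-sided p-value from the t-distribution with 10 df = 0.914093.
Step 6: alpha = 0.05. fail to reject H0.

rho = -0.0350, p = 0.914093, fail to reject H0 at alpha = 0.05.


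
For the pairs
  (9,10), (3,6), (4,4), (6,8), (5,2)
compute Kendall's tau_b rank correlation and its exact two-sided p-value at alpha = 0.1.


Step 1: Enumerate the 10 unordered pairs (i,j) with i<j and classify each by sign(x_j-x_i) * sign(y_j-y_i).
  (1,2):dx=-6,dy=-4->C; (1,3):dx=-5,dy=-6->C; (1,4):dx=-3,dy=-2->C; (1,5):dx=-4,dy=-8->C
  (2,3):dx=+1,dy=-2->D; (2,4):dx=+3,dy=+2->C; (2,5):dx=+2,dy=-4->D; (3,4):dx=+2,dy=+4->C
  (3,5):dx=+1,dy=-2->D; (4,5):dx=-1,dy=-6->C
Step 2: C = 7, D = 3, total pairs = 10.
Step 3: tau = (C - D)/(n(n-1)/2) = (7 - 3)/10 = 0.400000.
Step 4: Exact two-sided p-value (enumerate n! = 120 permutations of y under H0): p = 0.483333.
Step 5: alpha = 0.1. fail to reject H0.

tau_b = 0.4000 (C=7, D=3), p = 0.483333, fail to reject H0.


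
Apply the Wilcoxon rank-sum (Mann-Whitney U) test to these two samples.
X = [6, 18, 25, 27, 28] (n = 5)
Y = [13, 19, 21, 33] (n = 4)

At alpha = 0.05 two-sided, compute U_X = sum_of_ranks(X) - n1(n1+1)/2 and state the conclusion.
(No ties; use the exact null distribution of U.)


Step 1: Combine and sort all 9 observations; assign midranks.
sorted (value, group): (6,X), (13,Y), (18,X), (19,Y), (21,Y), (25,X), (27,X), (28,X), (33,Y)
ranks: 6->1, 13->2, 18->3, 19->4, 21->5, 25->6, 27->7, 28->8, 33->9
Step 2: Rank sum for X: R1 = 1 + 3 + 6 + 7 + 8 = 25.
Step 3: U_X = R1 - n1(n1+1)/2 = 25 - 5*6/2 = 25 - 15 = 10.
       U_Y = n1*n2 - U_X = 20 - 10 = 10.
Step 4: No ties, so the exact null distribution of U (based on enumerating the C(9,5) = 126 equally likely rank assignments) gives the two-sided p-value.
Step 5: p-value = 1.000000; compare to alpha = 0.05. fail to reject H0.

U_X = 10, p = 1.000000, fail to reject H0 at alpha = 0.05.


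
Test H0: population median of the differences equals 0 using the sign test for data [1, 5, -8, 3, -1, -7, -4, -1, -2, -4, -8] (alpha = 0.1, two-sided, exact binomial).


Step 1: Discard zero differences. Original n = 11; n_eff = number of nonzero differences = 11.
Nonzero differences (with sign): +1, +5, -8, +3, -1, -7, -4, -1, -2, -4, -8
Step 2: Count signs: positive = 3, negative = 8.
Step 3: Under H0: P(positive) = 0.5, so the number of positives S ~ Bin(11, 0.5).
Step 4: Two-sided exact p-value = sum of Bin(11,0.5) probabilities at or below the observed probability = 0.226562.
Step 5: alpha = 0.1. fail to reject H0.

n_eff = 11, pos = 3, neg = 8, p = 0.226562, fail to reject H0.


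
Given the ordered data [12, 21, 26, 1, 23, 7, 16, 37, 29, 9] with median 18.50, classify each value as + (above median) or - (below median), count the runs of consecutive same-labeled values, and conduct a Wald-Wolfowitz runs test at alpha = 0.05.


Step 1: Compute median = 18.50; label A = above, B = below.
Labels in order: BAABABBAAB  (n_A = 5, n_B = 5)
Step 2: Count runs R = 7.
Step 3: Under H0 (random ordering), E[R] = 2*n_A*n_B/(n_A+n_B) + 1 = 2*5*5/10 + 1 = 6.0000.
        Var[R] = 2*n_A*n_B*(2*n_A*n_B - n_A - n_B) / ((n_A+n_B)^2 * (n_A+n_B-1)) = 2000/900 = 2.2222.
        SD[R] = 1.4907.
Step 4: Continuity-corrected z = (R - 0.5 - E[R]) / SD[R] = (7 - 0.5 - 6.0000) / 1.4907 = 0.3354.
Step 5: Two-sided p-value via normal approximation = 2*(1 - Phi(|z|)) = 0.737316.
Step 6: alpha = 0.05. fail to reject H0.

R = 7, z = 0.3354, p = 0.737316, fail to reject H0.


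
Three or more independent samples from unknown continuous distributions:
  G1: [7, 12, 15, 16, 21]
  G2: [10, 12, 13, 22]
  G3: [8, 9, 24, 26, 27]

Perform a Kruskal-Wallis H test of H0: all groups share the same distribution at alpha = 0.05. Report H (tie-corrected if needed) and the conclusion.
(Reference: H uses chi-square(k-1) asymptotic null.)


Step 1: Combine all N = 14 observations and assign midranks.
sorted (value, group, rank): (7,G1,1), (8,G3,2), (9,G3,3), (10,G2,4), (12,G1,5.5), (12,G2,5.5), (13,G2,7), (15,G1,8), (16,G1,9), (21,G1,10), (22,G2,11), (24,G3,12), (26,G3,13), (27,G3,14)
Step 2: Sum ranks within each group.
R_1 = 33.5 (n_1 = 5)
R_2 = 27.5 (n_2 = 4)
R_3 = 44 (n_3 = 5)
Step 3: H = 12/(N(N+1)) * sum(R_i^2/n_i) - 3(N+1)
     = 12/(14*15) * (33.5^2/5 + 27.5^2/4 + 44^2/5) - 3*15
     = 0.057143 * 800.712 - 45
     = 0.755000.
Step 4: Ties present; correction factor C = 1 - 6/(14^3 - 14) = 0.997802. Corrected H = 0.755000 / 0.997802 = 0.756663.
Step 5: Under H0, H ~ chi^2(2); p-value = 0.685003.
Step 6: alpha = 0.05. fail to reject H0.

H = 0.7567, df = 2, p = 0.685003, fail to reject H0.


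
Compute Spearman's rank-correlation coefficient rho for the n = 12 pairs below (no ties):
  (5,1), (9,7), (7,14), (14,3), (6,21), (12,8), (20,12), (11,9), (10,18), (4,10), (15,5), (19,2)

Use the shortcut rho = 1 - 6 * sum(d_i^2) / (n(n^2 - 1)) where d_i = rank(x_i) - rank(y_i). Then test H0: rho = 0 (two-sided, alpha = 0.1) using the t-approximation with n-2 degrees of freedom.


Step 1: Rank x and y separately (midranks; no ties here).
rank(x): 5->2, 9->5, 7->4, 14->9, 6->3, 12->8, 20->12, 11->7, 10->6, 4->1, 15->10, 19->11
rank(y): 1->1, 7->5, 14->10, 3->3, 21->12, 8->6, 12->9, 9->7, 18->11, 10->8, 5->4, 2->2
Step 2: d_i = R_x(i) - R_y(i); compute d_i^2.
  (2-1)^2=1, (5-5)^2=0, (4-10)^2=36, (9-3)^2=36, (3-12)^2=81, (8-6)^2=4, (12-9)^2=9, (7-7)^2=0, (6-11)^2=25, (1-8)^2=49, (10-4)^2=36, (11-2)^2=81
sum(d^2) = 358.
Step 3: rho = 1 - 6*358 / (12*(12^2 - 1)) = 1 - 2148/1716 = -0.251748.
Step 4: Under H0, t = rho * sqrt((n-2)/(1-rho^2)) = -0.8226 ~ t(10).
Step 5: Two-sided p-value from the t-distribution with 10 df = 0.429919.
Step 6: alpha = 0.1. fail to reject H0.

rho = -0.2517, p = 0.429919, fail to reject H0 at alpha = 0.1.


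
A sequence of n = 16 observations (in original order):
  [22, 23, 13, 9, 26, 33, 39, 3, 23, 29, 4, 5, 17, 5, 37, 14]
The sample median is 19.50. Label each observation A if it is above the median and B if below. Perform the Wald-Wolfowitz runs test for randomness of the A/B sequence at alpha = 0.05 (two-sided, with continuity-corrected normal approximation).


Step 1: Compute median = 19.50; label A = above, B = below.
Labels in order: AABBAAABAABBBBAB  (n_A = 8, n_B = 8)
Step 2: Count runs R = 8.
Step 3: Under H0 (random ordering), E[R] = 2*n_A*n_B/(n_A+n_B) + 1 = 2*8*8/16 + 1 = 9.0000.
        Var[R] = 2*n_A*n_B*(2*n_A*n_B - n_A - n_B) / ((n_A+n_B)^2 * (n_A+n_B-1)) = 14336/3840 = 3.7333.
        SD[R] = 1.9322.
Step 4: Continuity-corrected z = (R + 0.5 - E[R]) / SD[R] = (8 + 0.5 - 9.0000) / 1.9322 = -0.2588.
Step 5: Two-sided p-value via normal approximation = 2*(1 - Phi(|z|)) = 0.795809.
Step 6: alpha = 0.05. fail to reject H0.

R = 8, z = -0.2588, p = 0.795809, fail to reject H0.


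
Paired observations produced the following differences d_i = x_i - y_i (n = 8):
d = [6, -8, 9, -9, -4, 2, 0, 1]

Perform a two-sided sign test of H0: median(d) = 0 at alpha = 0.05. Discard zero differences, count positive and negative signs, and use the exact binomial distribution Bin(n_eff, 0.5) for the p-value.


Step 1: Discard zero differences. Original n = 8; n_eff = number of nonzero differences = 7.
Nonzero differences (with sign): +6, -8, +9, -9, -4, +2, +1
Step 2: Count signs: positive = 4, negative = 3.
Step 3: Under H0: P(positive) = 0.5, so the number of positives S ~ Bin(7, 0.5).
Step 4: Two-sided exact p-value = sum of Bin(7,0.5) probabilities at or below the observed probability = 1.000000.
Step 5: alpha = 0.05. fail to reject H0.

n_eff = 7, pos = 4, neg = 3, p = 1.000000, fail to reject H0.


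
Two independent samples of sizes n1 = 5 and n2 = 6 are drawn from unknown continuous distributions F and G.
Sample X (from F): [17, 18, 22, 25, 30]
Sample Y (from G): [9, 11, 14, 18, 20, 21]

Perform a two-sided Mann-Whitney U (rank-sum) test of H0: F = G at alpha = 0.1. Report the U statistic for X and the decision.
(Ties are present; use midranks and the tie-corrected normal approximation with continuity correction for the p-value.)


Step 1: Combine and sort all 11 observations; assign midranks.
sorted (value, group): (9,Y), (11,Y), (14,Y), (17,X), (18,X), (18,Y), (20,Y), (21,Y), (22,X), (25,X), (30,X)
ranks: 9->1, 11->2, 14->3, 17->4, 18->5.5, 18->5.5, 20->7, 21->8, 22->9, 25->10, 30->11
Step 2: Rank sum for X: R1 = 4 + 5.5 + 9 + 10 + 11 = 39.5.
Step 3: U_X = R1 - n1(n1+1)/2 = 39.5 - 5*6/2 = 39.5 - 15 = 24.5.
       U_Y = n1*n2 - U_X = 30 - 24.5 = 5.5.
Step 4: Ties are present, so use the tie-corrected normal approximation (with continuity correction) for the p-value.
Step 5: p-value = 0.099576; compare to alpha = 0.1. reject H0.

U_X = 24.5, p = 0.099576, reject H0 at alpha = 0.1.


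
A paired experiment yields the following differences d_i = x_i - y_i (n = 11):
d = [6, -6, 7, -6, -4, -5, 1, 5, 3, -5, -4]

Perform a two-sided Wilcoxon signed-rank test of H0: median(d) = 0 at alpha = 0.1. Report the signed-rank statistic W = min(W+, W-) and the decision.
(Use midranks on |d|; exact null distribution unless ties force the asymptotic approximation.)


Step 1: Drop any zero differences (none here) and take |d_i|.
|d| = [6, 6, 7, 6, 4, 5, 1, 5, 3, 5, 4]
Step 2: Midrank |d_i| (ties get averaged ranks).
ranks: |6|->9, |6|->9, |7|->11, |6|->9, |4|->3.5, |5|->6, |1|->1, |5|->6, |3|->2, |5|->6, |4|->3.5
Step 3: Attach original signs; sum ranks with positive sign and with negative sign.
W+ = 9 + 11 + 1 + 6 + 2 = 29
W- = 9 + 9 + 3.5 + 6 + 6 + 3.5 = 37
(Check: W+ + W- = 66 should equal n(n+1)/2 = 66.)
Step 4: Test statistic W = min(W+, W-) = 29.
Step 5: Ties in |d|, so use the tie-corrected normal approximation.
        E[W] = n(n+1)/4 = 11*12/4 = 33.
        Tie groups: |d|=4 (t=2), |d|=5 (t=3), |d|=6 (t=3); sum(t^3 - t) = 54.
        Var[W] = n(n+1)(2n+1)/24 - sum(t^3-t)/48 = 3036/24 - 54/48 = 125.375.
        z = (W - E[W]) / sqrt(Var[W]) = (29 - 33) / 11.1971 = -0.3572.
        Two-sided p = 2*Phi(z) = 0.720916.
Step 6: alpha = 0.1. fail to reject H0.

W+ = 29, W- = 37, W = min = 29, p = 0.720916, fail to reject H0.


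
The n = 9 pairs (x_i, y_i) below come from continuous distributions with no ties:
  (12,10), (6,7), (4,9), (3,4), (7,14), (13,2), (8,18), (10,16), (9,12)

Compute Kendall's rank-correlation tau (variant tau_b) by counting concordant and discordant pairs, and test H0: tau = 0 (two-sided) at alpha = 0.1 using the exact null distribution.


Step 1: Enumerate the 36 unordered pairs (i,j) with i<j and classify each by sign(x_j-x_i) * sign(y_j-y_i).
  (1,2):dx=-6,dy=-3->C; (1,3):dx=-8,dy=-1->C; (1,4):dx=-9,dy=-6->C; (1,5):dx=-5,dy=+4->D
  (1,6):dx=+1,dy=-8->D; (1,7):dx=-4,dy=+8->D; (1,8):dx=-2,dy=+6->D; (1,9):dx=-3,dy=+2->D
  (2,3):dx=-2,dy=+2->D; (2,4):dx=-3,dy=-3->C; (2,5):dx=+1,dy=+7->C; (2,6):dx=+7,dy=-5->D
  (2,7):dx=+2,dy=+11->C; (2,8):dx=+4,dy=+9->C; (2,9):dx=+3,dy=+5->C; (3,4):dx=-1,dy=-5->C
  (3,5):dx=+3,dy=+5->C; (3,6):dx=+9,dy=-7->D; (3,7):dx=+4,dy=+9->C; (3,8):dx=+6,dy=+7->C
  (3,9):dx=+5,dy=+3->C; (4,5):dx=+4,dy=+10->C; (4,6):dx=+10,dy=-2->D; (4,7):dx=+5,dy=+14->C
  (4,8):dx=+7,dy=+12->C; (4,9):dx=+6,dy=+8->C; (5,6):dx=+6,dy=-12->D; (5,7):dx=+1,dy=+4->C
  (5,8):dx=+3,dy=+2->C; (5,9):dx=+2,dy=-2->D; (6,7):dx=-5,dy=+16->D; (6,8):dx=-3,dy=+14->D
  (6,9):dx=-4,dy=+10->D; (7,8):dx=+2,dy=-2->D; (7,9):dx=+1,dy=-6->D; (8,9):dx=-1,dy=-4->C
Step 2: C = 20, D = 16, total pairs = 36.
Step 3: tau = (C - D)/(n(n-1)/2) = (20 - 16)/36 = 0.111111.
Step 4: Exact two-sided p-value (enumerate n! = 362880 permutations of y under H0): p = 0.761414.
Step 5: alpha = 0.1. fail to reject H0.

tau_b = 0.1111 (C=20, D=16), p = 0.761414, fail to reject H0.


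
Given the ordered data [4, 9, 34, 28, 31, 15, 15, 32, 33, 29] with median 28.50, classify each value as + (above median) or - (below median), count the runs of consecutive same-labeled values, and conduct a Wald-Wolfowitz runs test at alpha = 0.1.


Step 1: Compute median = 28.50; label A = above, B = below.
Labels in order: BBABABBAAA  (n_A = 5, n_B = 5)
Step 2: Count runs R = 6.
Step 3: Under H0 (random ordering), E[R] = 2*n_A*n_B/(n_A+n_B) + 1 = 2*5*5/10 + 1 = 6.0000.
        Var[R] = 2*n_A*n_B*(2*n_A*n_B - n_A - n_B) / ((n_A+n_B)^2 * (n_A+n_B-1)) = 2000/900 = 2.2222.
        SD[R] = 1.4907.
Step 4: R = E[R], so z = 0 with no continuity correction.
Step 5: Two-sided p-value via normal approximation = 2*(1 - Phi(|z|)) = 1.000000.
Step 6: alpha = 0.1. fail to reject H0.

R = 6, z = 0.0000, p = 1.000000, fail to reject H0.


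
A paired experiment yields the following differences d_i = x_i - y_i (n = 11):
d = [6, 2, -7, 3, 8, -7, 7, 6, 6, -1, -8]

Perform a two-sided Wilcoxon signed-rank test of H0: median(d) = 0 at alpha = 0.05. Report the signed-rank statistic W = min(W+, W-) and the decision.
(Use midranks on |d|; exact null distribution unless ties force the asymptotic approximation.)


Step 1: Drop any zero differences (none here) and take |d_i|.
|d| = [6, 2, 7, 3, 8, 7, 7, 6, 6, 1, 8]
Step 2: Midrank |d_i| (ties get averaged ranks).
ranks: |6|->5, |2|->2, |7|->8, |3|->3, |8|->10.5, |7|->8, |7|->8, |6|->5, |6|->5, |1|->1, |8|->10.5
Step 3: Attach original signs; sum ranks with positive sign and with negative sign.
W+ = 5 + 2 + 3 + 10.5 + 8 + 5 + 5 = 38.5
W- = 8 + 8 + 1 + 10.5 = 27.5
(Check: W+ + W- = 66 should equal n(n+1)/2 = 66.)
Step 4: Test statistic W = min(W+, W-) = 27.5.
Step 5: Ties in |d|, so use the tie-corrected normal approximation.
        E[W] = n(n+1)/4 = 11*12/4 = 33.
        Tie groups: |d|=6 (t=3), |d|=7 (t=3), |d|=8 (t=2); sum(t^3 - t) = 54.
        Var[W] = n(n+1)(2n+1)/24 - sum(t^3-t)/48 = 3036/24 - 54/48 = 125.375.
        z = (W - E[W]) / sqrt(Var[W]) = (27.5 - 33) / 11.1971 = -0.4912.
        Two-sided p = 2*Phi(z) = 0.623286.
Step 6: alpha = 0.05. fail to reject H0.

W+ = 38.5, W- = 27.5, W = min = 27.5, p = 0.623286, fail to reject H0.


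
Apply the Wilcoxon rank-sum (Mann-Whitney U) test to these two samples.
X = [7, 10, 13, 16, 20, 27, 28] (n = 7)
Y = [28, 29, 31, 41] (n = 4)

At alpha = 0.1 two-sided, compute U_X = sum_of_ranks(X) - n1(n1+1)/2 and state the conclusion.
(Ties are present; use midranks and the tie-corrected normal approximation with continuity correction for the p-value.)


Step 1: Combine and sort all 11 observations; assign midranks.
sorted (value, group): (7,X), (10,X), (13,X), (16,X), (20,X), (27,X), (28,X), (28,Y), (29,Y), (31,Y), (41,Y)
ranks: 7->1, 10->2, 13->3, 16->4, 20->5, 27->6, 28->7.5, 28->7.5, 29->9, 31->10, 41->11
Step 2: Rank sum for X: R1 = 1 + 2 + 3 + 4 + 5 + 6 + 7.5 = 28.5.
Step 3: U_X = R1 - n1(n1+1)/2 = 28.5 - 7*8/2 = 28.5 - 28 = 0.5.
       U_Y = n1*n2 - U_X = 28 - 0.5 = 27.5.
Step 4: Ties are present, so use the tie-corrected normal approximation (with continuity correction) for the p-value.
Step 5: p-value = 0.013802; compare to alpha = 0.1. reject H0.

U_X = 0.5, p = 0.013802, reject H0 at alpha = 0.1.


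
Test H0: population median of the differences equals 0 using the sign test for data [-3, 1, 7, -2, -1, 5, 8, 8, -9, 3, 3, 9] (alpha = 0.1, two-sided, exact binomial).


Step 1: Discard zero differences. Original n = 12; n_eff = number of nonzero differences = 12.
Nonzero differences (with sign): -3, +1, +7, -2, -1, +5, +8, +8, -9, +3, +3, +9
Step 2: Count signs: positive = 8, negative = 4.
Step 3: Under H0: P(positive) = 0.5, so the number of positives S ~ Bin(12, 0.5).
Step 4: Two-sided exact p-value = sum of Bin(12,0.5) probabilities at or below the observed probability = 0.387695.
Step 5: alpha = 0.1. fail to reject H0.

n_eff = 12, pos = 8, neg = 4, p = 0.387695, fail to reject H0.


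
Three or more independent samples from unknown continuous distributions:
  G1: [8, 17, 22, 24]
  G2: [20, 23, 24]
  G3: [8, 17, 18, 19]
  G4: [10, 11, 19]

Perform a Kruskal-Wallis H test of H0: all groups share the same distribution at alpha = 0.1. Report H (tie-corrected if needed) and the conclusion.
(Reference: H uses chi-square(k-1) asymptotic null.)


Step 1: Combine all N = 14 observations and assign midranks.
sorted (value, group, rank): (8,G1,1.5), (8,G3,1.5), (10,G4,3), (11,G4,4), (17,G1,5.5), (17,G3,5.5), (18,G3,7), (19,G3,8.5), (19,G4,8.5), (20,G2,10), (22,G1,11), (23,G2,12), (24,G1,13.5), (24,G2,13.5)
Step 2: Sum ranks within each group.
R_1 = 31.5 (n_1 = 4)
R_2 = 35.5 (n_2 = 3)
R_3 = 22.5 (n_3 = 4)
R_4 = 15.5 (n_4 = 3)
Step 3: H = 12/(N(N+1)) * sum(R_i^2/n_i) - 3(N+1)
     = 12/(14*15) * (31.5^2/4 + 35.5^2/3 + 22.5^2/4 + 15.5^2/3) - 3*15
     = 0.057143 * 874.792 - 45
     = 4.988095.
Step 4: Ties present; correction factor C = 1 - 24/(14^3 - 14) = 0.991209. Corrected H = 4.988095 / 0.991209 = 5.032336.
Step 5: Under H0, H ~ chi^2(3); p-value = 0.169445.
Step 6: alpha = 0.1. fail to reject H0.

H = 5.0323, df = 3, p = 0.169445, fail to reject H0.


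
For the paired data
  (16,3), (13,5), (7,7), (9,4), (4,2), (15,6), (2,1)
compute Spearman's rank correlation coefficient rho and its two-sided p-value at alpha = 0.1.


Step 1: Rank x and y separately (midranks; no ties here).
rank(x): 16->7, 13->5, 7->3, 9->4, 4->2, 15->6, 2->1
rank(y): 3->3, 5->5, 7->7, 4->4, 2->2, 6->6, 1->1
Step 2: d_i = R_x(i) - R_y(i); compute d_i^2.
  (7-3)^2=16, (5-5)^2=0, (3-7)^2=16, (4-4)^2=0, (2-2)^2=0, (6-6)^2=0, (1-1)^2=0
sum(d^2) = 32.
Step 3: rho = 1 - 6*32 / (7*(7^2 - 1)) = 1 - 192/336 = 0.428571.
Step 4: Under H0, t = rho * sqrt((n-2)/(1-rho^2)) = 1.0607 ~ t(5).
Step 5: Two-sided p-value from the t-distribution with 5 df = 0.337368.
Step 6: alpha = 0.1. fail to reject H0.

rho = 0.4286, p = 0.337368, fail to reject H0 at alpha = 0.1.


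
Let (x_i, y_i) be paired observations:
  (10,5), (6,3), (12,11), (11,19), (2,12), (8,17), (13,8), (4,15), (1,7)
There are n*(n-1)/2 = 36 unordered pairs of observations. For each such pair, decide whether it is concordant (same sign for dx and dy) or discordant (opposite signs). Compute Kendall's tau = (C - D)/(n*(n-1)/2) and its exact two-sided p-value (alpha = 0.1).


Step 1: Enumerate the 36 unordered pairs (i,j) with i<j and classify each by sign(x_j-x_i) * sign(y_j-y_i).
  (1,2):dx=-4,dy=-2->C; (1,3):dx=+2,dy=+6->C; (1,4):dx=+1,dy=+14->C; (1,5):dx=-8,dy=+7->D
  (1,6):dx=-2,dy=+12->D; (1,7):dx=+3,dy=+3->C; (1,8):dx=-6,dy=+10->D; (1,9):dx=-9,dy=+2->D
  (2,3):dx=+6,dy=+8->C; (2,4):dx=+5,dy=+16->C; (2,5):dx=-4,dy=+9->D; (2,6):dx=+2,dy=+14->C
  (2,7):dx=+7,dy=+5->C; (2,8):dx=-2,dy=+12->D; (2,9):dx=-5,dy=+4->D; (3,4):dx=-1,dy=+8->D
  (3,5):dx=-10,dy=+1->D; (3,6):dx=-4,dy=+6->D; (3,7):dx=+1,dy=-3->D; (3,8):dx=-8,dy=+4->D
  (3,9):dx=-11,dy=-4->C; (4,5):dx=-9,dy=-7->C; (4,6):dx=-3,dy=-2->C; (4,7):dx=+2,dy=-11->D
  (4,8):dx=-7,dy=-4->C; (4,9):dx=-10,dy=-12->C; (5,6):dx=+6,dy=+5->C; (5,7):dx=+11,dy=-4->D
  (5,8):dx=+2,dy=+3->C; (5,9):dx=-1,dy=-5->C; (6,7):dx=+5,dy=-9->D; (6,8):dx=-4,dy=-2->C
  (6,9):dx=-7,dy=-10->C; (7,8):dx=-9,dy=+7->D; (7,9):dx=-12,dy=-1->C; (8,9):dx=-3,dy=-8->C
Step 2: C = 20, D = 16, total pairs = 36.
Step 3: tau = (C - D)/(n(n-1)/2) = (20 - 16)/36 = 0.111111.
Step 4: Exact two-sided p-value (enumerate n! = 362880 permutations of y under H0): p = 0.761414.
Step 5: alpha = 0.1. fail to reject H0.

tau_b = 0.1111 (C=20, D=16), p = 0.761414, fail to reject H0.


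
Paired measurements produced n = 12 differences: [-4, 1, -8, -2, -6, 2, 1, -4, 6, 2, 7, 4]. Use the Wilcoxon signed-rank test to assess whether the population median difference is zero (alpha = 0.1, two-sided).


Step 1: Drop any zero differences (none here) and take |d_i|.
|d| = [4, 1, 8, 2, 6, 2, 1, 4, 6, 2, 7, 4]
Step 2: Midrank |d_i| (ties get averaged ranks).
ranks: |4|->7, |1|->1.5, |8|->12, |2|->4, |6|->9.5, |2|->4, |1|->1.5, |4|->7, |6|->9.5, |2|->4, |7|->11, |4|->7
Step 3: Attach original signs; sum ranks with positive sign and with negative sign.
W+ = 1.5 + 4 + 1.5 + 9.5 + 4 + 11 + 7 = 38.5
W- = 7 + 12 + 4 + 9.5 + 7 = 39.5
(Check: W+ + W- = 78 should equal n(n+1)/2 = 78.)
Step 4: Test statistic W = min(W+, W-) = 38.5.
Step 5: Ties in |d|, so use the tie-corrected normal approximation.
        E[W] = n(n+1)/4 = 12*13/4 = 39.
        Tie groups: |d|=1 (t=2), |d|=2 (t=3), |d|=4 (t=3), |d|=6 (t=2); sum(t^3 - t) = 60.
        Var[W] = n(n+1)(2n+1)/24 - sum(t^3-t)/48 = 3900/24 - 60/48 = 161.25.
        z = (W - E[W]) / sqrt(Var[W]) = (38.5 - 39) / 12.6984 = -0.0394.
        Two-sided p = 2*Phi(z) = 0.968591.
Step 6: alpha = 0.1. fail to reject H0.

W+ = 38.5, W- = 39.5, W = min = 38.5, p = 0.968591, fail to reject H0.


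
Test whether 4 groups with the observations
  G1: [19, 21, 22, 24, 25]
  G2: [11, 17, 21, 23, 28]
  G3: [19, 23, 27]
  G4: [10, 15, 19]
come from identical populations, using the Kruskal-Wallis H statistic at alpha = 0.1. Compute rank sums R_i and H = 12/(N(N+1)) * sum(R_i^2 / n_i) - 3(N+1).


Step 1: Combine all N = 16 observations and assign midranks.
sorted (value, group, rank): (10,G4,1), (11,G2,2), (15,G4,3), (17,G2,4), (19,G1,6), (19,G3,6), (19,G4,6), (21,G1,8.5), (21,G2,8.5), (22,G1,10), (23,G2,11.5), (23,G3,11.5), (24,G1,13), (25,G1,14), (27,G3,15), (28,G2,16)
Step 2: Sum ranks within each group.
R_1 = 51.5 (n_1 = 5)
R_2 = 42 (n_2 = 5)
R_3 = 32.5 (n_3 = 3)
R_4 = 10 (n_4 = 3)
Step 3: H = 12/(N(N+1)) * sum(R_i^2/n_i) - 3(N+1)
     = 12/(16*17) * (51.5^2/5 + 42^2/5 + 32.5^2/3 + 10^2/3) - 3*17
     = 0.044118 * 1268.67 - 51
     = 4.970588.
Step 4: Ties present; correction factor C = 1 - 36/(16^3 - 16) = 0.991176. Corrected H = 4.970588 / 0.991176 = 5.014837.
Step 5: Under H0, H ~ chi^2(3); p-value = 0.170714.
Step 6: alpha = 0.1. fail to reject H0.

H = 5.0148, df = 3, p = 0.170714, fail to reject H0.


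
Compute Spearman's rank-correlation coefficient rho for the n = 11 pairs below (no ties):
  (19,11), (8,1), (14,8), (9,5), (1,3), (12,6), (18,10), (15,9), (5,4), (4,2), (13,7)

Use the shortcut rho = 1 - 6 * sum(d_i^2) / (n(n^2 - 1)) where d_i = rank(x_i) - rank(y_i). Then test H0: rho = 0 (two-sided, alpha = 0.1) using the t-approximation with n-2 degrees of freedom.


Step 1: Rank x and y separately (midranks; no ties here).
rank(x): 19->11, 8->4, 14->8, 9->5, 1->1, 12->6, 18->10, 15->9, 5->3, 4->2, 13->7
rank(y): 11->11, 1->1, 8->8, 5->5, 3->3, 6->6, 10->10, 9->9, 4->4, 2->2, 7->7
Step 2: d_i = R_x(i) - R_y(i); compute d_i^2.
  (11-11)^2=0, (4-1)^2=9, (8-8)^2=0, (5-5)^2=0, (1-3)^2=4, (6-6)^2=0, (10-10)^2=0, (9-9)^2=0, (3-4)^2=1, (2-2)^2=0, (7-7)^2=0
sum(d^2) = 14.
Step 3: rho = 1 - 6*14 / (11*(11^2 - 1)) = 1 - 84/1320 = 0.936364.
Step 4: Under H0, t = rho * sqrt((n-2)/(1-rho^2)) = 8.0024 ~ t(9).
Step 5: Two-sided p-value from the t-distribution with 9 df = 0.000022.
Step 6: alpha = 0.1. reject H0.

rho = 0.9364, p = 0.000022, reject H0 at alpha = 0.1.


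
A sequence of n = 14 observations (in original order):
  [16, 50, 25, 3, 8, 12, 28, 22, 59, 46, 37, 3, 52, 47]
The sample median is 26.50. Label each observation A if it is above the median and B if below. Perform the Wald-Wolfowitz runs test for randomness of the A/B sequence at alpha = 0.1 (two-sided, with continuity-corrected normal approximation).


Step 1: Compute median = 26.50; label A = above, B = below.
Labels in order: BABBBBABAAABAA  (n_A = 7, n_B = 7)
Step 2: Count runs R = 8.
Step 3: Under H0 (random ordering), E[R] = 2*n_A*n_B/(n_A+n_B) + 1 = 2*7*7/14 + 1 = 8.0000.
        Var[R] = 2*n_A*n_B*(2*n_A*n_B - n_A - n_B) / ((n_A+n_B)^2 * (n_A+n_B-1)) = 8232/2548 = 3.2308.
        SD[R] = 1.7974.
Step 4: R = E[R], so z = 0 with no continuity correction.
Step 5: Two-sided p-value via normal approximation = 2*(1 - Phi(|z|)) = 1.000000.
Step 6: alpha = 0.1. fail to reject H0.

R = 8, z = 0.0000, p = 1.000000, fail to reject H0.


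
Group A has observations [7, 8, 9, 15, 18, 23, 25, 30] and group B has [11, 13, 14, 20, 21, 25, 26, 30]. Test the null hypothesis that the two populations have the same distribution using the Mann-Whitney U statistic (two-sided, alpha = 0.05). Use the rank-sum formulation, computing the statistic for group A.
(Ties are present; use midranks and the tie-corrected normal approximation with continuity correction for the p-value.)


Step 1: Combine and sort all 16 observations; assign midranks.
sorted (value, group): (7,X), (8,X), (9,X), (11,Y), (13,Y), (14,Y), (15,X), (18,X), (20,Y), (21,Y), (23,X), (25,X), (25,Y), (26,Y), (30,X), (30,Y)
ranks: 7->1, 8->2, 9->3, 11->4, 13->5, 14->6, 15->7, 18->8, 20->9, 21->10, 23->11, 25->12.5, 25->12.5, 26->14, 30->15.5, 30->15.5
Step 2: Rank sum for X: R1 = 1 + 2 + 3 + 7 + 8 + 11 + 12.5 + 15.5 = 60.
Step 3: U_X = R1 - n1(n1+1)/2 = 60 - 8*9/2 = 60 - 36 = 24.
       U_Y = n1*n2 - U_X = 64 - 24 = 40.
Step 4: Ties are present, so use the tie-corrected normal approximation (with continuity correction) for the p-value.
Step 5: p-value = 0.430218; compare to alpha = 0.05. fail to reject H0.

U_X = 24, p = 0.430218, fail to reject H0 at alpha = 0.05.


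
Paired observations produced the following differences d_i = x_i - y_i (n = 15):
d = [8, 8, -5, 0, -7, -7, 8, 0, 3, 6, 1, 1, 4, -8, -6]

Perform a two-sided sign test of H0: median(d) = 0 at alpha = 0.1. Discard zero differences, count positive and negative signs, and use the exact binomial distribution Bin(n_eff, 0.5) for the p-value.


Step 1: Discard zero differences. Original n = 15; n_eff = number of nonzero differences = 13.
Nonzero differences (with sign): +8, +8, -5, -7, -7, +8, +3, +6, +1, +1, +4, -8, -6
Step 2: Count signs: positive = 8, negative = 5.
Step 3: Under H0: P(positive) = 0.5, so the number of positives S ~ Bin(13, 0.5).
Step 4: Two-sided exact p-value = sum of Bin(13,0.5) probabilities at or below the observed probability = 0.581055.
Step 5: alpha = 0.1. fail to reject H0.

n_eff = 13, pos = 8, neg = 5, p = 0.581055, fail to reject H0.


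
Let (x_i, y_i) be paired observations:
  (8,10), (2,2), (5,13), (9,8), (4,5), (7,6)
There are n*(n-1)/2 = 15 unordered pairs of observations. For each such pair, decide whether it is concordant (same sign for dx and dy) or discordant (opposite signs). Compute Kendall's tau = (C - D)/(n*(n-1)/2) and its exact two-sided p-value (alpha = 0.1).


Step 1: Enumerate the 15 unordered pairs (i,j) with i<j and classify each by sign(x_j-x_i) * sign(y_j-y_i).
  (1,2):dx=-6,dy=-8->C; (1,3):dx=-3,dy=+3->D; (1,4):dx=+1,dy=-2->D; (1,5):dx=-4,dy=-5->C
  (1,6):dx=-1,dy=-4->C; (2,3):dx=+3,dy=+11->C; (2,4):dx=+7,dy=+6->C; (2,5):dx=+2,dy=+3->C
  (2,6):dx=+5,dy=+4->C; (3,4):dx=+4,dy=-5->D; (3,5):dx=-1,dy=-8->C; (3,6):dx=+2,dy=-7->D
  (4,5):dx=-5,dy=-3->C; (4,6):dx=-2,dy=-2->C; (5,6):dx=+3,dy=+1->C
Step 2: C = 11, D = 4, total pairs = 15.
Step 3: tau = (C - D)/(n(n-1)/2) = (11 - 4)/15 = 0.466667.
Step 4: Exact two-sided p-value (enumerate n! = 720 permutations of y under H0): p = 0.272222.
Step 5: alpha = 0.1. fail to reject H0.

tau_b = 0.4667 (C=11, D=4), p = 0.272222, fail to reject H0.


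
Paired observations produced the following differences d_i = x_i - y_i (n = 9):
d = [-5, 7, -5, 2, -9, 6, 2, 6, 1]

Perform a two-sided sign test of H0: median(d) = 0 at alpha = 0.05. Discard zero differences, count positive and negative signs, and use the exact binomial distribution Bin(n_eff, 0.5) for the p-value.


Step 1: Discard zero differences. Original n = 9; n_eff = number of nonzero differences = 9.
Nonzero differences (with sign): -5, +7, -5, +2, -9, +6, +2, +6, +1
Step 2: Count signs: positive = 6, negative = 3.
Step 3: Under H0: P(positive) = 0.5, so the number of positives S ~ Bin(9, 0.5).
Step 4: Two-sided exact p-value = sum of Bin(9,0.5) probabilities at or below the observed probability = 0.507812.
Step 5: alpha = 0.05. fail to reject H0.

n_eff = 9, pos = 6, neg = 3, p = 0.507812, fail to reject H0.


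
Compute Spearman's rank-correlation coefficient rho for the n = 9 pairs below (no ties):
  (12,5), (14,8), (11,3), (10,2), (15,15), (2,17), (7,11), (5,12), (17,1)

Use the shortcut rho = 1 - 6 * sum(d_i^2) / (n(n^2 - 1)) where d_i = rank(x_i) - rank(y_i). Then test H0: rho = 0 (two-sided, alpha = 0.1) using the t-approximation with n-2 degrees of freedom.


Step 1: Rank x and y separately (midranks; no ties here).
rank(x): 12->6, 14->7, 11->5, 10->4, 15->8, 2->1, 7->3, 5->2, 17->9
rank(y): 5->4, 8->5, 3->3, 2->2, 15->8, 17->9, 11->6, 12->7, 1->1
Step 2: d_i = R_x(i) - R_y(i); compute d_i^2.
  (6-4)^2=4, (7-5)^2=4, (5-3)^2=4, (4-2)^2=4, (8-8)^2=0, (1-9)^2=64, (3-6)^2=9, (2-7)^2=25, (9-1)^2=64
sum(d^2) = 178.
Step 3: rho = 1 - 6*178 / (9*(9^2 - 1)) = 1 - 1068/720 = -0.483333.
Step 4: Under H0, t = rho * sqrt((n-2)/(1-rho^2)) = -1.4607 ~ t(7).
Step 5: Two-sided p-value from the t-distribution with 7 df = 0.187470.
Step 6: alpha = 0.1. fail to reject H0.

rho = -0.4833, p = 0.187470, fail to reject H0 at alpha = 0.1.


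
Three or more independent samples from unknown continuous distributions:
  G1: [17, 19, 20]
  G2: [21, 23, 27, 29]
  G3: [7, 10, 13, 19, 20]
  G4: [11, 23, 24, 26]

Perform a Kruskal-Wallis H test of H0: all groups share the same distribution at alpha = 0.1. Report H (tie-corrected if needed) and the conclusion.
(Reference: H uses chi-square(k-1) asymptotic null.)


Step 1: Combine all N = 16 observations and assign midranks.
sorted (value, group, rank): (7,G3,1), (10,G3,2), (11,G4,3), (13,G3,4), (17,G1,5), (19,G1,6.5), (19,G3,6.5), (20,G1,8.5), (20,G3,8.5), (21,G2,10), (23,G2,11.5), (23,G4,11.5), (24,G4,13), (26,G4,14), (27,G2,15), (29,G2,16)
Step 2: Sum ranks within each group.
R_1 = 20 (n_1 = 3)
R_2 = 52.5 (n_2 = 4)
R_3 = 22 (n_3 = 5)
R_4 = 41.5 (n_4 = 4)
Step 3: H = 12/(N(N+1)) * sum(R_i^2/n_i) - 3(N+1)
     = 12/(16*17) * (20^2/3 + 52.5^2/4 + 22^2/5 + 41.5^2/4) - 3*17
     = 0.044118 * 1349.76 - 51
     = 8.548162.
Step 4: Ties present; correction factor C = 1 - 18/(16^3 - 16) = 0.995588. Corrected H = 8.548162 / 0.995588 = 8.586041.
Step 5: Under H0, H ~ chi^2(3); p-value = 0.035332.
Step 6: alpha = 0.1. reject H0.

H = 8.5860, df = 3, p = 0.035332, reject H0.


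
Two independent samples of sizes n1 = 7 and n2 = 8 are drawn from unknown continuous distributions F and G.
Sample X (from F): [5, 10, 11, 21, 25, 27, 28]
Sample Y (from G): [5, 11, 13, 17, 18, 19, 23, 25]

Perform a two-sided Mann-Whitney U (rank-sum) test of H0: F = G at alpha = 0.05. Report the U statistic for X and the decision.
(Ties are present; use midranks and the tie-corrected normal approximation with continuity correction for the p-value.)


Step 1: Combine and sort all 15 observations; assign midranks.
sorted (value, group): (5,X), (5,Y), (10,X), (11,X), (11,Y), (13,Y), (17,Y), (18,Y), (19,Y), (21,X), (23,Y), (25,X), (25,Y), (27,X), (28,X)
ranks: 5->1.5, 5->1.5, 10->3, 11->4.5, 11->4.5, 13->6, 17->7, 18->8, 19->9, 21->10, 23->11, 25->12.5, 25->12.5, 27->14, 28->15
Step 2: Rank sum for X: R1 = 1.5 + 3 + 4.5 + 10 + 12.5 + 14 + 15 = 60.5.
Step 3: U_X = R1 - n1(n1+1)/2 = 60.5 - 7*8/2 = 60.5 - 28 = 32.5.
       U_Y = n1*n2 - U_X = 56 - 32.5 = 23.5.
Step 4: Ties are present, so use the tie-corrected normal approximation (with continuity correction) for the p-value.
Step 5: p-value = 0.642537; compare to alpha = 0.05. fail to reject H0.

U_X = 32.5, p = 0.642537, fail to reject H0 at alpha = 0.05.


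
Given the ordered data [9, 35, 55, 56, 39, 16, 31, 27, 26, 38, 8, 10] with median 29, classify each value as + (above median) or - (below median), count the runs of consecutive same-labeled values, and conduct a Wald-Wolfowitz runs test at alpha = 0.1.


Step 1: Compute median = 29; label A = above, B = below.
Labels in order: BAAAABABBABB  (n_A = 6, n_B = 6)
Step 2: Count runs R = 7.
Step 3: Under H0 (random ordering), E[R] = 2*n_A*n_B/(n_A+n_B) + 1 = 2*6*6/12 + 1 = 7.0000.
        Var[R] = 2*n_A*n_B*(2*n_A*n_B - n_A - n_B) / ((n_A+n_B)^2 * (n_A+n_B-1)) = 4320/1584 = 2.7273.
        SD[R] = 1.6514.
Step 4: R = E[R], so z = 0 with no continuity correction.
Step 5: Two-sided p-value via normal approximation = 2*(1 - Phi(|z|)) = 1.000000.
Step 6: alpha = 0.1. fail to reject H0.

R = 7, z = 0.0000, p = 1.000000, fail to reject H0.


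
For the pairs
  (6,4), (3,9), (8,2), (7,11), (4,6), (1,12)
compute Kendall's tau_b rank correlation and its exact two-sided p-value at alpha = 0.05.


Step 1: Enumerate the 15 unordered pairs (i,j) with i<j and classify each by sign(x_j-x_i) * sign(y_j-y_i).
  (1,2):dx=-3,dy=+5->D; (1,3):dx=+2,dy=-2->D; (1,4):dx=+1,dy=+7->C; (1,5):dx=-2,dy=+2->D
  (1,6):dx=-5,dy=+8->D; (2,3):dx=+5,dy=-7->D; (2,4):dx=+4,dy=+2->C; (2,5):dx=+1,dy=-3->D
  (2,6):dx=-2,dy=+3->D; (3,4):dx=-1,dy=+9->D; (3,5):dx=-4,dy=+4->D; (3,6):dx=-7,dy=+10->D
  (4,5):dx=-3,dy=-5->C; (4,6):dx=-6,dy=+1->D; (5,6):dx=-3,dy=+6->D
Step 2: C = 3, D = 12, total pairs = 15.
Step 3: tau = (C - D)/(n(n-1)/2) = (3 - 12)/15 = -0.600000.
Step 4: Exact two-sided p-value (enumerate n! = 720 permutations of y under H0): p = 0.136111.
Step 5: alpha = 0.05. fail to reject H0.

tau_b = -0.6000 (C=3, D=12), p = 0.136111, fail to reject H0.


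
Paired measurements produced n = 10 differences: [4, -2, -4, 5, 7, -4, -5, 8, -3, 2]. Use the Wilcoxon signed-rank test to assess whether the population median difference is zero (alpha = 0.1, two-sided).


Step 1: Drop any zero differences (none here) and take |d_i|.
|d| = [4, 2, 4, 5, 7, 4, 5, 8, 3, 2]
Step 2: Midrank |d_i| (ties get averaged ranks).
ranks: |4|->5, |2|->1.5, |4|->5, |5|->7.5, |7|->9, |4|->5, |5|->7.5, |8|->10, |3|->3, |2|->1.5
Step 3: Attach original signs; sum ranks with positive sign and with negative sign.
W+ = 5 + 7.5 + 9 + 10 + 1.5 = 33
W- = 1.5 + 5 + 5 + 7.5 + 3 = 22
(Check: W+ + W- = 55 should equal n(n+1)/2 = 55.)
Step 4: Test statistic W = min(W+, W-) = 22.
Step 5: Ties in |d|, so use the tie-corrected normal approximation.
        E[W] = n(n+1)/4 = 10*11/4 = 27.5.
        Tie groups: |d|=2 (t=2), |d|=4 (t=3), |d|=5 (t=2); sum(t^3 - t) = 36.
        Var[W] = n(n+1)(2n+1)/24 - sum(t^3-t)/48 = 2310/24 - 36/48 = 95.5.
        z = (W - E[W]) / sqrt(Var[W]) = (22 - 27.5) / 9.7724 = -0.5628.
        Two-sided p = 2*Phi(z) = 0.573565.
Step 6: alpha = 0.1. fail to reject H0.

W+ = 33, W- = 22, W = min = 22, p = 0.573565, fail to reject H0.


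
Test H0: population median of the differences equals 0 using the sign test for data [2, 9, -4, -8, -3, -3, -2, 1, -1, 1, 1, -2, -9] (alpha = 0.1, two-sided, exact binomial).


Step 1: Discard zero differences. Original n = 13; n_eff = number of nonzero differences = 13.
Nonzero differences (with sign): +2, +9, -4, -8, -3, -3, -2, +1, -1, +1, +1, -2, -9
Step 2: Count signs: positive = 5, negative = 8.
Step 3: Under H0: P(positive) = 0.5, so the number of positives S ~ Bin(13, 0.5).
Step 4: Two-sided exact p-value = sum of Bin(13,0.5) probabilities at or below the observed probability = 0.581055.
Step 5: alpha = 0.1. fail to reject H0.

n_eff = 13, pos = 5, neg = 8, p = 0.581055, fail to reject H0.


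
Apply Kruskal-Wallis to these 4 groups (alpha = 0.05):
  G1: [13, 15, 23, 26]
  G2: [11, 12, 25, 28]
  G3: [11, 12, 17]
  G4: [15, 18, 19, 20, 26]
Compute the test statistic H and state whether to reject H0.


Step 1: Combine all N = 16 observations and assign midranks.
sorted (value, group, rank): (11,G2,1.5), (11,G3,1.5), (12,G2,3.5), (12,G3,3.5), (13,G1,5), (15,G1,6.5), (15,G4,6.5), (17,G3,8), (18,G4,9), (19,G4,10), (20,G4,11), (23,G1,12), (25,G2,13), (26,G1,14.5), (26,G4,14.5), (28,G2,16)
Step 2: Sum ranks within each group.
R_1 = 38 (n_1 = 4)
R_2 = 34 (n_2 = 4)
R_3 = 13 (n_3 = 3)
R_4 = 51 (n_4 = 5)
Step 3: H = 12/(N(N+1)) * sum(R_i^2/n_i) - 3(N+1)
     = 12/(16*17) * (38^2/4 + 34^2/4 + 13^2/3 + 51^2/5) - 3*17
     = 0.044118 * 1226.53 - 51
     = 3.111765.
Step 4: Ties present; correction factor C = 1 - 24/(16^3 - 16) = 0.994118. Corrected H = 3.111765 / 0.994118 = 3.130178.
Step 5: Under H0, H ~ chi^2(3); p-value = 0.371987.
Step 6: alpha = 0.05. fail to reject H0.

H = 3.1302, df = 3, p = 0.371987, fail to reject H0.
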